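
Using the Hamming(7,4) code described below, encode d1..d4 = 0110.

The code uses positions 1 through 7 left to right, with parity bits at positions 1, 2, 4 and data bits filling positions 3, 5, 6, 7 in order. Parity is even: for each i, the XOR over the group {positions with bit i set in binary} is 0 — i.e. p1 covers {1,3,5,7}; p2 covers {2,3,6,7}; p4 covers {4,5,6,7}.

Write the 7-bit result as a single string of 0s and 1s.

1100110

Place data at non-parity positions: p1 p2 0 p4 1 1 0
p1 (pos 1,3,5,7): XOR of data positions = 0⊕1⊕0 = 1
p2 (pos 2,3,6,7): XOR of data positions = 0⊕1⊕0 = 1
p4 (pos 4,5,6,7): XOR of data positions = 1⊕1⊕0 = 0
Codeword: 1100110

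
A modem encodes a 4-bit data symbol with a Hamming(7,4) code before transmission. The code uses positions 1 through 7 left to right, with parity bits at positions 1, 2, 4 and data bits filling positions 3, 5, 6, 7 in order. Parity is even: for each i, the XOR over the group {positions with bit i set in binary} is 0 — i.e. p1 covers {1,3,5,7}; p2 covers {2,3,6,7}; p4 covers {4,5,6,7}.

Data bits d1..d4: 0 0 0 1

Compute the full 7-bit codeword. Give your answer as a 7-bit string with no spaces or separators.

Place data at non-parity positions: p1 p2 0 p4 0 0 1
p1 (pos 1,3,5,7): XOR of data positions = 0⊕0⊕1 = 1
p2 (pos 2,3,6,7): XOR of data positions = 0⊕0⊕1 = 1
p4 (pos 4,5,6,7): XOR of data positions = 0⊕0⊕1 = 1
Codeword: 1101001

1101001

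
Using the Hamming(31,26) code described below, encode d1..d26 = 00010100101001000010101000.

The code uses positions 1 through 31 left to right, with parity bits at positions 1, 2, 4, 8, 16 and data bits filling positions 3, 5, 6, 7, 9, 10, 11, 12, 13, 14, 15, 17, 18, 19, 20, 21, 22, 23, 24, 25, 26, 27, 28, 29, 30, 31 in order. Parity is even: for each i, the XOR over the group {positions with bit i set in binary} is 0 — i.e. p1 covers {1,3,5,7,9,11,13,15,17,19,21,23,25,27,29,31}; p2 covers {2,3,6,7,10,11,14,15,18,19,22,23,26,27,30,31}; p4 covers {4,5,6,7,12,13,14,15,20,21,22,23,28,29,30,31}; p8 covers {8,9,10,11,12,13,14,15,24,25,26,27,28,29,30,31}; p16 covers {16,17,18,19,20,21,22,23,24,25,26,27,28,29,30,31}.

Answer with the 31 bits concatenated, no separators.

0100001001001010001000010101000

Place data at non-parity positions: p1 p2 0 p4 0 0 1 p8 0 1 0 0 1 0 1 p16 0 0 1 0 0 0 0 1 0 1 0 1 0 0 0
p1 (pos 1,3,5,7,9,11,13,15,17,19,21,23,25,27,29,31): XOR of data positions = 0⊕0⊕1⊕0⊕0⊕1⊕1⊕0⊕1⊕0⊕0⊕0⊕0⊕0⊕0 = 0
p2 (pos 2,3,6,7,10,11,14,15,18,19,22,23,26,27,30,31): XOR of data positions = 0⊕0⊕1⊕1⊕0⊕0⊕1⊕0⊕1⊕0⊕0⊕1⊕0⊕0⊕0 = 1
p4 (pos 4,5,6,7,12,13,14,15,20,21,22,23,28,29,30,31): XOR of data positions = 0⊕0⊕1⊕0⊕1⊕0⊕1⊕0⊕0⊕0⊕0⊕1⊕0⊕0⊕0 = 0
p8 (pos 8,9,10,11,12,13,14,15,24,25,26,27,28,29,30,31): XOR of data positions = 0⊕1⊕0⊕0⊕1⊕0⊕1⊕1⊕0⊕1⊕0⊕1⊕0⊕0⊕0 = 0
p16 (pos 16,17,18,19,20,21,22,23,24,25,26,27,28,29,30,31): XOR of data positions = 0⊕0⊕1⊕0⊕0⊕0⊕0⊕1⊕0⊕1⊕0⊕1⊕0⊕0⊕0 = 0
Codeword: 0100001001001010001000010101000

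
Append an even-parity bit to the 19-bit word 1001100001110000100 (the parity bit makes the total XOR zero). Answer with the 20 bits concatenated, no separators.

10011000011100001001

XOR of the 19 data bits: 1⊕0⊕0⊕1⊕1⊕0⊕0⊕0⊕0⊕1⊕1⊕1⊕0⊕0⊕0⊕0⊕1⊕0⊕0 = 1
Parity bit = 1 (so all 20 bits XOR to 0).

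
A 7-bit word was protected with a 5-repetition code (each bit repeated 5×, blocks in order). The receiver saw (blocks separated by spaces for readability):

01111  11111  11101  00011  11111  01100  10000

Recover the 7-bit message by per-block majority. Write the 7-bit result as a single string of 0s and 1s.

Block 1 (01111): 4 ones → 1
Block 2 (11111): 5 ones → 1
Block 3 (11101): 4 ones → 1
Block 4 (00011): 2 ones → 0
Block 5 (11111): 5 ones → 1
Block 6 (01100): 2 ones → 0
Block 7 (10000): 1 one → 0

1110100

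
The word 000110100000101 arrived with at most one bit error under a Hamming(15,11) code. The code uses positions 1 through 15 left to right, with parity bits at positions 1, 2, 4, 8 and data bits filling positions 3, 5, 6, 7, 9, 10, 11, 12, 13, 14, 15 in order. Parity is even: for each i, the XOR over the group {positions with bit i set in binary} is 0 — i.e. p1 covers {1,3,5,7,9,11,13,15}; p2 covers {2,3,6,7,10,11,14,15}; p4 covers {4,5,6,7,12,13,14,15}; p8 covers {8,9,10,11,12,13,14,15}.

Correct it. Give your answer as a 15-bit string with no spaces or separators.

000010100000101

s1 (pos 1,3,5,7,9,11,13,15): 0⊕0⊕1⊕1⊕0⊕0⊕1⊕1 = 0
s2 (pos 2,3,6,7,10,11,14,15): 0⊕0⊕0⊕1⊕0⊕0⊕0⊕1 = 0
s4 (pos 4,5,6,7,12,13,14,15): 1⊕1⊕0⊕1⊕0⊕1⊕0⊕1 = 1
s8 (pos 8,9,10,11,12,13,14,15): 0⊕0⊕0⊕0⊕0⊕1⊕0⊕1 = 0
Syndrome s8…s1 = 0100 → error at position 4.
Flip position 4: 000110100000101 → 000010100000101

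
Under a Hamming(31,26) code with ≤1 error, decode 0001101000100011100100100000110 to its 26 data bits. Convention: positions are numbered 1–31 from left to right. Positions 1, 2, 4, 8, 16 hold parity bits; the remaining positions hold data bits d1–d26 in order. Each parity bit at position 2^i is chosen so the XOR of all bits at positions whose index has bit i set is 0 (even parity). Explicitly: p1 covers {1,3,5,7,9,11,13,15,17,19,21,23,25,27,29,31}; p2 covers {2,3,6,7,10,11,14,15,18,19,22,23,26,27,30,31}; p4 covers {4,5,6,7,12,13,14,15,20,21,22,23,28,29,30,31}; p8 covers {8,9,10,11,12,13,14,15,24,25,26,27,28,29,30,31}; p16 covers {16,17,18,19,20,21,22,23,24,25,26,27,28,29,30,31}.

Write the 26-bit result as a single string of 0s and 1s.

11010010001100100100000110

s1 (pos 1,3,5,7,9,11,13,15,17,19,21,23,25,27,29,31): 0⊕0⊕1⊕1⊕0⊕1⊕0⊕1⊕1⊕0⊕0⊕1⊕0⊕0⊕1⊕0 = 1
s2 (pos 2,3,6,7,10,11,14,15,18,19,22,23,26,27,30,31): 0⊕0⊕0⊕1⊕0⊕1⊕0⊕1⊕0⊕0⊕0⊕1⊕0⊕0⊕1⊕0 = 1
s4 (pos 4,5,6,7,12,13,14,15,20,21,22,23,28,29,30,31): 1⊕1⊕0⊕1⊕0⊕0⊕0⊕1⊕1⊕0⊕0⊕1⊕0⊕1⊕1⊕0 = 0
s8 (pos 8,9,10,11,12,13,14,15,24,25,26,27,28,29,30,31): 0⊕0⊕0⊕1⊕0⊕0⊕0⊕1⊕0⊕0⊕0⊕0⊕0⊕1⊕1⊕0 = 0
s16 (pos 16,17,18,19,20,21,22,23,24,25,26,27,28,29,30,31): 1⊕1⊕0⊕0⊕1⊕0⊕0⊕1⊕0⊕0⊕0⊕0⊕0⊕1⊕1⊕0 = 0
Syndrome s16…s1 = 00011 → error at position 3.
Flip position 3: 0001101000100011100100100000110 → 0011101000100011100100100000110
Read data bits from positions 3,5,6,7,9,10,11,12,13,14,15,17,18,19,20,21,22,23,24,25,26,27,28,29,30,31: 11010010001100100100000110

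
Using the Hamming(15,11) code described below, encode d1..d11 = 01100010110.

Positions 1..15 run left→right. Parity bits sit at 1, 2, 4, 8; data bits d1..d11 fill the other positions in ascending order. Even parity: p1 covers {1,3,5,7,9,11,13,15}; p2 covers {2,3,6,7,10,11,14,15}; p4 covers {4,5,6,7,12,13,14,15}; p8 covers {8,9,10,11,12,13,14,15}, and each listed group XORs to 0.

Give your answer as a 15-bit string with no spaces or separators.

Place data at non-parity positions: p1 p2 0 p4 1 1 0 p8 0 0 1 0 1 1 0
p1 (pos 1,3,5,7,9,11,13,15): XOR of data positions = 0⊕1⊕0⊕0⊕1⊕1⊕0 = 1
p2 (pos 2,3,6,7,10,11,14,15): XOR of data positions = 0⊕1⊕0⊕0⊕1⊕1⊕0 = 1
p4 (pos 4,5,6,7,12,13,14,15): XOR of data positions = 1⊕1⊕0⊕0⊕1⊕1⊕0 = 0
p8 (pos 8,9,10,11,12,13,14,15): XOR of data positions = 0⊕0⊕1⊕0⊕1⊕1⊕0 = 1
Codeword: 110011010010110

110011010010110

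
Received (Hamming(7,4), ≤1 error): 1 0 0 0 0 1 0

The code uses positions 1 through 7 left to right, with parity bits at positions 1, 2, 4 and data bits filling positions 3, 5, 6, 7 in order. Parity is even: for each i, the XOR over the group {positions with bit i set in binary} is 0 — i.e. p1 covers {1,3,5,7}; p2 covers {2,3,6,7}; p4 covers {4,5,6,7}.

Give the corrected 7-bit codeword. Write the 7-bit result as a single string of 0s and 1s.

s1 (pos 1,3,5,7): 1⊕0⊕0⊕0 = 1
s2 (pos 2,3,6,7): 0⊕0⊕1⊕0 = 1
s4 (pos 4,5,6,7): 0⊕0⊕1⊕0 = 1
Syndrome s4…s1 = 111 → error at position 7.
Flip position 7: 1000010 → 1000011

1000011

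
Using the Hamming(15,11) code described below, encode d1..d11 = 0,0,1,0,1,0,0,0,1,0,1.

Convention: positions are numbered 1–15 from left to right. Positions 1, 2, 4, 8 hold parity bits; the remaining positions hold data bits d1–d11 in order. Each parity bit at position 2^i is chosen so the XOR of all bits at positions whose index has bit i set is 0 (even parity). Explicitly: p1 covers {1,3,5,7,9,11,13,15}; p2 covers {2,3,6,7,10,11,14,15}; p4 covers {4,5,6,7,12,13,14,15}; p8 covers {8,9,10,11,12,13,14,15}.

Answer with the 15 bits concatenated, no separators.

Place data at non-parity positions: p1 p2 0 p4 0 1 0 p8 1 0 0 0 1 0 1
p1 (pos 1,3,5,7,9,11,13,15): XOR of data positions = 0⊕0⊕0⊕1⊕0⊕1⊕1 = 1
p2 (pos 2,3,6,7,10,11,14,15): XOR of data positions = 0⊕1⊕0⊕0⊕0⊕0⊕1 = 0
p4 (pos 4,5,6,7,12,13,14,15): XOR of data positions = 0⊕1⊕0⊕0⊕1⊕0⊕1 = 1
p8 (pos 8,9,10,11,12,13,14,15): XOR of data positions = 1⊕0⊕0⊕0⊕1⊕0⊕1 = 1
Codeword: 100101011000101

100101011000101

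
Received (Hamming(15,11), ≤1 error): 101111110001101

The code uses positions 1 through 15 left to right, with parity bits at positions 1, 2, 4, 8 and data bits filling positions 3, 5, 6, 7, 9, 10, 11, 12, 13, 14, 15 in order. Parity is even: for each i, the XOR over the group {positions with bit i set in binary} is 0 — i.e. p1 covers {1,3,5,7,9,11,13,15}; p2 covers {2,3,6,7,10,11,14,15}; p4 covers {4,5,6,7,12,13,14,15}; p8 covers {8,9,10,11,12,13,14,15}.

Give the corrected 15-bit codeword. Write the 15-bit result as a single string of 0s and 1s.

101011110001101

s1 (pos 1,3,5,7,9,11,13,15): 1⊕1⊕1⊕1⊕0⊕0⊕1⊕1 = 0
s2 (pos 2,3,6,7,10,11,14,15): 0⊕1⊕1⊕1⊕0⊕0⊕0⊕1 = 0
s4 (pos 4,5,6,7,12,13,14,15): 1⊕1⊕1⊕1⊕1⊕1⊕0⊕1 = 1
s8 (pos 8,9,10,11,12,13,14,15): 1⊕0⊕0⊕0⊕1⊕1⊕0⊕1 = 0
Syndrome s8…s1 = 0100 → error at position 4.
Flip position 4: 101111110001101 → 101011110001101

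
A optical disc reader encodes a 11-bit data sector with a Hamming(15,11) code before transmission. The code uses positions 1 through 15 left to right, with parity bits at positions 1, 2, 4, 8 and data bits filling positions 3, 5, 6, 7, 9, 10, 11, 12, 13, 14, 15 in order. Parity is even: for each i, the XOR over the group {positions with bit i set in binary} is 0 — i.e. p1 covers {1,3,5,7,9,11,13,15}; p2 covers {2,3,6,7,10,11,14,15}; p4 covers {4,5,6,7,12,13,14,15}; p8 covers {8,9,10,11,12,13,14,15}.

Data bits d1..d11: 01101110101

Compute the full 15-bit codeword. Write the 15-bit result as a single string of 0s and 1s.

100011011110101

Place data at non-parity positions: p1 p2 0 p4 1 1 0 p8 1 1 1 0 1 0 1
p1 (pos 1,3,5,7,9,11,13,15): XOR of data positions = 0⊕1⊕0⊕1⊕1⊕1⊕1 = 1
p2 (pos 2,3,6,7,10,11,14,15): XOR of data positions = 0⊕1⊕0⊕1⊕1⊕0⊕1 = 0
p4 (pos 4,5,6,7,12,13,14,15): XOR of data positions = 1⊕1⊕0⊕0⊕1⊕0⊕1 = 0
p8 (pos 8,9,10,11,12,13,14,15): XOR of data positions = 1⊕1⊕1⊕0⊕1⊕0⊕1 = 1
Codeword: 100011011110101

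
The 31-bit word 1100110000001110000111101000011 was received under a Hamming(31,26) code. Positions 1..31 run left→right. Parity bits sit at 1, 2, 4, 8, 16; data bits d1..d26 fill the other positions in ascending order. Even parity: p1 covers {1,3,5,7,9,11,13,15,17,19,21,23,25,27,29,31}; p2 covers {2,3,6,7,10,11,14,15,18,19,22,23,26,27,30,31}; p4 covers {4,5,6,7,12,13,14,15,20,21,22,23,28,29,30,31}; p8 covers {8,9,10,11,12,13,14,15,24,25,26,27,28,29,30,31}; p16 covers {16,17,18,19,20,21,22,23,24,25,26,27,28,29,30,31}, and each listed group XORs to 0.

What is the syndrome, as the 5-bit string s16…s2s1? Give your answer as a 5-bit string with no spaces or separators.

10100

s1 (pos 1,3,5,7,9,11,13,15,17,19,21,23,25,27,29,31): 1⊕0⊕1⊕0⊕0⊕0⊕1⊕1⊕0⊕0⊕1⊕1⊕1⊕0⊕0⊕1 = 0
s2 (pos 2,3,6,7,10,11,14,15,18,19,22,23,26,27,30,31): 1⊕0⊕1⊕0⊕0⊕0⊕1⊕1⊕0⊕0⊕1⊕1⊕0⊕0⊕1⊕1 = 0
s4 (pos 4,5,6,7,12,13,14,15,20,21,22,23,28,29,30,31): 0⊕1⊕1⊕0⊕0⊕1⊕1⊕1⊕1⊕1⊕1⊕1⊕0⊕0⊕1⊕1 = 1
s8 (pos 8,9,10,11,12,13,14,15,24,25,26,27,28,29,30,31): 0⊕0⊕0⊕0⊕0⊕1⊕1⊕1⊕0⊕1⊕0⊕0⊕0⊕0⊕1⊕1 = 0
s16 (pos 16,17,18,19,20,21,22,23,24,25,26,27,28,29,30,31): 0⊕0⊕0⊕0⊕1⊕1⊕1⊕1⊕0⊕1⊕0⊕0⊕0⊕0⊕1⊕1 = 1
Syndrome s16…s1 = 10100 → error at position 20.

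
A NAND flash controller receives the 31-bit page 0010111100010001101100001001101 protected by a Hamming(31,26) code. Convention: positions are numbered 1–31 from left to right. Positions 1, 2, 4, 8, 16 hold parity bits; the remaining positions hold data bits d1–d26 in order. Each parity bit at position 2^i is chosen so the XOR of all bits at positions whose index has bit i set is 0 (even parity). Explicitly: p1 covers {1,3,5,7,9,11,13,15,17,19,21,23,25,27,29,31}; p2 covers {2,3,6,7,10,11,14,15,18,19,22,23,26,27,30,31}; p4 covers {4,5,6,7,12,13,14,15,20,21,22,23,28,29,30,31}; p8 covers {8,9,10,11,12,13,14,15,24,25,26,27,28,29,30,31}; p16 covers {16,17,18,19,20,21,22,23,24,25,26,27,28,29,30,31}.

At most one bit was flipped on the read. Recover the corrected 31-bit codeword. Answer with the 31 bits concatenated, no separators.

0110111100010001101100001001101

s1 (pos 1,3,5,7,9,11,13,15,17,19,21,23,25,27,29,31): 0⊕1⊕1⊕1⊕0⊕0⊕0⊕0⊕1⊕1⊕0⊕0⊕1⊕0⊕1⊕1 = 0
s2 (pos 2,3,6,7,10,11,14,15,18,19,22,23,26,27,30,31): 0⊕1⊕1⊕1⊕0⊕0⊕0⊕0⊕0⊕1⊕0⊕0⊕0⊕0⊕0⊕1 = 1
s4 (pos 4,5,6,7,12,13,14,15,20,21,22,23,28,29,30,31): 0⊕1⊕1⊕1⊕1⊕0⊕0⊕0⊕1⊕0⊕0⊕0⊕1⊕1⊕0⊕1 = 0
s8 (pos 8,9,10,11,12,13,14,15,24,25,26,27,28,29,30,31): 1⊕0⊕0⊕0⊕1⊕0⊕0⊕0⊕0⊕1⊕0⊕0⊕1⊕1⊕0⊕1 = 0
s16 (pos 16,17,18,19,20,21,22,23,24,25,26,27,28,29,30,31): 1⊕1⊕0⊕1⊕1⊕0⊕0⊕0⊕0⊕1⊕0⊕0⊕1⊕1⊕0⊕1 = 0
Syndrome s16…s1 = 00010 → error at position 2.
Flip position 2: 0010111100010001101100001001101 → 0110111100010001101100001001101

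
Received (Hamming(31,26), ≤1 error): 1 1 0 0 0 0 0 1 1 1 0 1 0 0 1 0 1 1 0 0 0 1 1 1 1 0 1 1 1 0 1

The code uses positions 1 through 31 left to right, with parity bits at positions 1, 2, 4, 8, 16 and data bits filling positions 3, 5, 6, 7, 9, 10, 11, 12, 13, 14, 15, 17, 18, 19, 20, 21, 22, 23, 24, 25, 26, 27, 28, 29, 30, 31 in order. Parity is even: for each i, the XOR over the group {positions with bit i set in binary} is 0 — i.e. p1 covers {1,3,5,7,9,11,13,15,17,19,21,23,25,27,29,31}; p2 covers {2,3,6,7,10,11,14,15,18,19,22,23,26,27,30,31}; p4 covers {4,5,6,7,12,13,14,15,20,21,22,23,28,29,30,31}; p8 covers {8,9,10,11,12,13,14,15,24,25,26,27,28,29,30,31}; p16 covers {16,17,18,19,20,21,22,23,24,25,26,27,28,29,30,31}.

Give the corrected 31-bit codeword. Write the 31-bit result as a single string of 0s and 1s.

s1 (pos 1,3,5,7,9,11,13,15,17,19,21,23,25,27,29,31): 1⊕0⊕0⊕0⊕1⊕0⊕0⊕1⊕1⊕0⊕0⊕1⊕1⊕1⊕1⊕1 = 1
s2 (pos 2,3,6,7,10,11,14,15,18,19,22,23,26,27,30,31): 1⊕0⊕0⊕0⊕1⊕0⊕0⊕1⊕1⊕0⊕1⊕1⊕0⊕1⊕0⊕1 = 0
s4 (pos 4,5,6,7,12,13,14,15,20,21,22,23,28,29,30,31): 0⊕0⊕0⊕0⊕1⊕0⊕0⊕1⊕0⊕0⊕1⊕1⊕1⊕1⊕0⊕1 = 1
s8 (pos 8,9,10,11,12,13,14,15,24,25,26,27,28,29,30,31): 1⊕1⊕1⊕0⊕1⊕0⊕0⊕1⊕1⊕1⊕0⊕1⊕1⊕1⊕0⊕1 = 1
s16 (pos 16,17,18,19,20,21,22,23,24,25,26,27,28,29,30,31): 0⊕1⊕1⊕0⊕0⊕0⊕1⊕1⊕1⊕1⊕0⊕1⊕1⊕1⊕0⊕1 = 0
Syndrome s16…s1 = 01101 → error at position 13.
Flip position 13: 1100000111010010110001111011101 → 1100000111011010110001111011101

1100000111011010110001111011101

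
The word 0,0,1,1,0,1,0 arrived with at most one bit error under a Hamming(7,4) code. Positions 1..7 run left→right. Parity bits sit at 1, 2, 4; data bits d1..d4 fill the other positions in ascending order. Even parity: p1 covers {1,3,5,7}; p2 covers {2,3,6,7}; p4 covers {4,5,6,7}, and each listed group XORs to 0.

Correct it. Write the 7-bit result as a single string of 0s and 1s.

s1 (pos 1,3,5,7): 0⊕1⊕0⊕0 = 1
s2 (pos 2,3,6,7): 0⊕1⊕1⊕0 = 0
s4 (pos 4,5,6,7): 1⊕0⊕1⊕0 = 0
Syndrome s4…s1 = 001 → error at position 1.
Flip position 1: 0011010 → 1011010

1011010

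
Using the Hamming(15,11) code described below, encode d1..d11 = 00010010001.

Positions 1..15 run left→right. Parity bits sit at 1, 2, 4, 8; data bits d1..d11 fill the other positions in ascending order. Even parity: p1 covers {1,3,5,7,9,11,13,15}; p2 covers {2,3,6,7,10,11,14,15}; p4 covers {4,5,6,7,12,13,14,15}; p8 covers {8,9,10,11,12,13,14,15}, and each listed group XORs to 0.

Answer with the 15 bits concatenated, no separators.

Place data at non-parity positions: p1 p2 0 p4 0 0 1 p8 0 0 1 0 0 0 1
p1 (pos 1,3,5,7,9,11,13,15): XOR of data positions = 0⊕0⊕1⊕0⊕1⊕0⊕1 = 1
p2 (pos 2,3,6,7,10,11,14,15): XOR of data positions = 0⊕0⊕1⊕0⊕1⊕0⊕1 = 1
p4 (pos 4,5,6,7,12,13,14,15): XOR of data positions = 0⊕0⊕1⊕0⊕0⊕0⊕1 = 0
p8 (pos 8,9,10,11,12,13,14,15): XOR of data positions = 0⊕0⊕1⊕0⊕0⊕0⊕1 = 0
Codeword: 110000100010001

110000100010001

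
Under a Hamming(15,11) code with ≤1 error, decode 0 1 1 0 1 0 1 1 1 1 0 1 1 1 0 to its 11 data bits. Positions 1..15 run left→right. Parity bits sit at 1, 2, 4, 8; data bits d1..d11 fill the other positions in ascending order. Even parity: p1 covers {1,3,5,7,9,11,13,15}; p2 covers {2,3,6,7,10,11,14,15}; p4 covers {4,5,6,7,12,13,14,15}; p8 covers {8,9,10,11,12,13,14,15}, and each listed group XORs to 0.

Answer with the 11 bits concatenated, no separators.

s1 (pos 1,3,5,7,9,11,13,15): 0⊕1⊕1⊕1⊕1⊕0⊕1⊕0 = 1
s2 (pos 2,3,6,7,10,11,14,15): 1⊕1⊕0⊕1⊕1⊕0⊕1⊕0 = 1
s4 (pos 4,5,6,7,12,13,14,15): 0⊕1⊕0⊕1⊕1⊕1⊕1⊕0 = 1
s8 (pos 8,9,10,11,12,13,14,15): 1⊕1⊕1⊕0⊕1⊕1⊕1⊕0 = 0
Syndrome s8…s1 = 0111 → error at position 7.
Flip position 7: 011010111101110 → 011010011101110
Read data bits from positions 3,5,6,7,9,10,11,12,13,14,15: 11001101110

11001101110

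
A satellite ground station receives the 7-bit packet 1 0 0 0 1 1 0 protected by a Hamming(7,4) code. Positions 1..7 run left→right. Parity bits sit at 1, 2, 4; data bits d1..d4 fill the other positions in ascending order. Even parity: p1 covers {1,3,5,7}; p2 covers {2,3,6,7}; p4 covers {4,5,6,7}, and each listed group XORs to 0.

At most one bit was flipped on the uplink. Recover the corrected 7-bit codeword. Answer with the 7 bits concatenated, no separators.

s1 (pos 1,3,5,7): 1⊕0⊕1⊕0 = 0
s2 (pos 2,3,6,7): 0⊕0⊕1⊕0 = 1
s4 (pos 4,5,6,7): 0⊕1⊕1⊕0 = 0
Syndrome s4…s1 = 010 → error at position 2.
Flip position 2: 1000110 → 1100110

1100110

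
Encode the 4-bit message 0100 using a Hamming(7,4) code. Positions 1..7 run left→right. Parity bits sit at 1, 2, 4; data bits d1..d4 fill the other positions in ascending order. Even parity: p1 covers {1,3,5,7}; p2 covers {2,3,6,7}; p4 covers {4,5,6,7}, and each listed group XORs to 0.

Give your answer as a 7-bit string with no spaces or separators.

1001100

Place data at non-parity positions: p1 p2 0 p4 1 0 0
p1 (pos 1,3,5,7): XOR of data positions = 0⊕1⊕0 = 1
p2 (pos 2,3,6,7): XOR of data positions = 0⊕0⊕0 = 0
p4 (pos 4,5,6,7): XOR of data positions = 1⊕0⊕0 = 1
Codeword: 1001100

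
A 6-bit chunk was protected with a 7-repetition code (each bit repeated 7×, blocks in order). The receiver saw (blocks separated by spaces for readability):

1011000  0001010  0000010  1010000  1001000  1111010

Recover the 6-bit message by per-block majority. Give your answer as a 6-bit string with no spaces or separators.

Block 1 (1011000): 3 ones → 0
Block 2 (0001010): 2 ones → 0
Block 3 (0000010): 1 one → 0
Block 4 (1010000): 2 ones → 0
Block 5 (1001000): 2 ones → 0
Block 6 (1111010): 5 ones → 1

000001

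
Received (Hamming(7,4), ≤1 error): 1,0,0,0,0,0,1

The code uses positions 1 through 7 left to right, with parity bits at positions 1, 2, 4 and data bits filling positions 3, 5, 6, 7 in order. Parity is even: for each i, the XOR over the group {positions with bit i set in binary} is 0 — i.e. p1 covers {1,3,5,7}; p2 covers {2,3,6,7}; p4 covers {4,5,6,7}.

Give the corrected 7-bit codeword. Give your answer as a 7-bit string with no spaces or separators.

1000011

s1 (pos 1,3,5,7): 1⊕0⊕0⊕1 = 0
s2 (pos 2,3,6,7): 0⊕0⊕0⊕1 = 1
s4 (pos 4,5,6,7): 0⊕0⊕0⊕1 = 1
Syndrome s4…s1 = 110 → error at position 6.
Flip position 6: 1000001 → 1000011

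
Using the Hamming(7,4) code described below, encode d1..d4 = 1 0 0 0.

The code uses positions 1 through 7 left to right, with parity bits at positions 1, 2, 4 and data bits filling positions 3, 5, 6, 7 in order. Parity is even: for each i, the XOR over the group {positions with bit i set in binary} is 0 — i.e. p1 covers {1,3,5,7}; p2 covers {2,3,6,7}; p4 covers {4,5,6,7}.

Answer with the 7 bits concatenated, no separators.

Place data at non-parity positions: p1 p2 1 p4 0 0 0
p1 (pos 1,3,5,7): XOR of data positions = 1⊕0⊕0 = 1
p2 (pos 2,3,6,7): XOR of data positions = 1⊕0⊕0 = 1
p4 (pos 4,5,6,7): XOR of data positions = 0⊕0⊕0 = 0
Codeword: 1110000

1110000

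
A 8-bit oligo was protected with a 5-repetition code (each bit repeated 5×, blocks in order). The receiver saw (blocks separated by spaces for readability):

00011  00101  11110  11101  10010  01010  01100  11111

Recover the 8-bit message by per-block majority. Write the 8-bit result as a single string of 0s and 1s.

Block 1 (00011): 2 ones → 0
Block 2 (00101): 2 ones → 0
Block 3 (11110): 4 ones → 1
Block 4 (11101): 4 ones → 1
Block 5 (10010): 2 ones → 0
Block 6 (01010): 2 ones → 0
Block 7 (01100): 2 ones → 0
Block 8 (11111): 5 ones → 1

00110001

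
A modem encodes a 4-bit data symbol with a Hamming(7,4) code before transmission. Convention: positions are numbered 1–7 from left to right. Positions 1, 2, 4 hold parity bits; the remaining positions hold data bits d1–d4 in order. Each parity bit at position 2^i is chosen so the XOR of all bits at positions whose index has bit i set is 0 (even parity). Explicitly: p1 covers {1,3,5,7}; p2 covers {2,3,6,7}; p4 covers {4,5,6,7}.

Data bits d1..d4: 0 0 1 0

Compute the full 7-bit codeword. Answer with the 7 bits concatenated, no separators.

0101010

Place data at non-parity positions: p1 p2 0 p4 0 1 0
p1 (pos 1,3,5,7): XOR of data positions = 0⊕0⊕0 = 0
p2 (pos 2,3,6,7): XOR of data positions = 0⊕1⊕0 = 1
p4 (pos 4,5,6,7): XOR of data positions = 0⊕1⊕0 = 1
Codeword: 0101010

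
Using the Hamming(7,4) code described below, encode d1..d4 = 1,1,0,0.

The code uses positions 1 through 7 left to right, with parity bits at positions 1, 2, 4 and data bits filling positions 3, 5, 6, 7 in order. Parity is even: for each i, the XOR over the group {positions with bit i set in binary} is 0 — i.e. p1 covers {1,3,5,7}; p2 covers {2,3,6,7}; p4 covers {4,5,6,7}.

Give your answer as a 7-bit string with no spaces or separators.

0111100

Place data at non-parity positions: p1 p2 1 p4 1 0 0
p1 (pos 1,3,5,7): XOR of data positions = 1⊕1⊕0 = 0
p2 (pos 2,3,6,7): XOR of data positions = 1⊕0⊕0 = 1
p4 (pos 4,5,6,7): XOR of data positions = 1⊕0⊕0 = 1
Codeword: 0111100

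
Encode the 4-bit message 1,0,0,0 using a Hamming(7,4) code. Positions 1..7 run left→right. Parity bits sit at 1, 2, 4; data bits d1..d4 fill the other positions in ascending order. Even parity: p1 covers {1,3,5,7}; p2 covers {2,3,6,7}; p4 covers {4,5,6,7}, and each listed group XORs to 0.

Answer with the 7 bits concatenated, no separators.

1110000

Place data at non-parity positions: p1 p2 1 p4 0 0 0
p1 (pos 1,3,5,7): XOR of data positions = 1⊕0⊕0 = 1
p2 (pos 2,3,6,7): XOR of data positions = 1⊕0⊕0 = 1
p4 (pos 4,5,6,7): XOR of data positions = 0⊕0⊕0 = 0
Codeword: 1110000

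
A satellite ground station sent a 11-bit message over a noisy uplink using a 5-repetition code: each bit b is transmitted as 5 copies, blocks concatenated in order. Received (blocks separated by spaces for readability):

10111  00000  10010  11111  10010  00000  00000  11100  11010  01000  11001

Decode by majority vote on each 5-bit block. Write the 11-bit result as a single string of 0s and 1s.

10010001101

Block 1 (10111): 4 ones → 1
Block 2 (00000): 0 ones → 0
Block 3 (10010): 2 ones → 0
Block 4 (11111): 5 ones → 1
Block 5 (10010): 2 ones → 0
Block 6 (00000): 0 ones → 0
Block 7 (00000): 0 ones → 0
Block 8 (11100): 3 ones → 1
Block 9 (11010): 3 ones → 1
Block 10 (01000): 1 one → 0
Block 11 (11001): 3 ones → 1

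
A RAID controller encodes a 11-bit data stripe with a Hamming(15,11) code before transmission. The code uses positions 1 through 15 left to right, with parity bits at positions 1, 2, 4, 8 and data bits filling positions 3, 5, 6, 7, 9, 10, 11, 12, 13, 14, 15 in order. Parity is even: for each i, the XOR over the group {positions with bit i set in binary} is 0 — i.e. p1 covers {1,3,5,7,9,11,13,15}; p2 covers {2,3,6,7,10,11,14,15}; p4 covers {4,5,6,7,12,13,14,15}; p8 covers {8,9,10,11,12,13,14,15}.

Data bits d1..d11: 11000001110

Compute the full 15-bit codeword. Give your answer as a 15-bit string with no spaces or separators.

101010010001110

Place data at non-parity positions: p1 p2 1 p4 1 0 0 p8 0 0 0 1 1 1 0
p1 (pos 1,3,5,7,9,11,13,15): XOR of data positions = 1⊕1⊕0⊕0⊕0⊕1⊕0 = 1
p2 (pos 2,3,6,7,10,11,14,15): XOR of data positions = 1⊕0⊕0⊕0⊕0⊕1⊕0 = 0
p4 (pos 4,5,6,7,12,13,14,15): XOR of data positions = 1⊕0⊕0⊕1⊕1⊕1⊕0 = 0
p8 (pos 8,9,10,11,12,13,14,15): XOR of data positions = 0⊕0⊕0⊕1⊕1⊕1⊕0 = 1
Codeword: 101010010001110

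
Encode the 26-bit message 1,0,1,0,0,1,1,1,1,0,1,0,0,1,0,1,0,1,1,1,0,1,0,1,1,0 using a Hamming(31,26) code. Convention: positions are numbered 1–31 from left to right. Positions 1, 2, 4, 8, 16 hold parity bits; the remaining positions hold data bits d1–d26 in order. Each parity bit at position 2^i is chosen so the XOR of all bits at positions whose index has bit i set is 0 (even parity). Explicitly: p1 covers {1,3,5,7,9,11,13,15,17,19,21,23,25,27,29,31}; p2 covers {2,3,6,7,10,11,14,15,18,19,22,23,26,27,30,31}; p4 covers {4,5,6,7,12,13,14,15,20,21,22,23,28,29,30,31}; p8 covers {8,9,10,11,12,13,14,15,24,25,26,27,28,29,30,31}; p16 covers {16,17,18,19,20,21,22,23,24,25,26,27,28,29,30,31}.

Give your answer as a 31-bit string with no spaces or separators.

Place data at non-parity positions: p1 p2 1 p4 0 1 0 p8 0 1 1 1 1 0 1 p16 0 0 1 0 1 0 1 1 1 0 1 0 1 1 0
p1 (pos 1,3,5,7,9,11,13,15,17,19,21,23,25,27,29,31): XOR of data positions = 1⊕0⊕0⊕0⊕1⊕1⊕1⊕0⊕1⊕1⊕1⊕1⊕1⊕1⊕0 = 0
p2 (pos 2,3,6,7,10,11,14,15,18,19,22,23,26,27,30,31): XOR of data positions = 1⊕1⊕0⊕1⊕1⊕0⊕1⊕0⊕1⊕0⊕1⊕0⊕1⊕1⊕0 = 1
p4 (pos 4,5,6,7,12,13,14,15,20,21,22,23,28,29,30,31): XOR of data positions = 0⊕1⊕0⊕1⊕1⊕0⊕1⊕0⊕1⊕0⊕1⊕0⊕1⊕1⊕0 = 0
p8 (pos 8,9,10,11,12,13,14,15,24,25,26,27,28,29,30,31): XOR of data positions = 0⊕1⊕1⊕1⊕1⊕0⊕1⊕1⊕1⊕0⊕1⊕0⊕1⊕1⊕0 = 0
p16 (pos 16,17,18,19,20,21,22,23,24,25,26,27,28,29,30,31): XOR of data positions = 0⊕0⊕1⊕0⊕1⊕0⊕1⊕1⊕1⊕0⊕1⊕0⊕1⊕1⊕0 = 0
Codeword: 0110010001111010001010111010110

0110010001111010001010111010110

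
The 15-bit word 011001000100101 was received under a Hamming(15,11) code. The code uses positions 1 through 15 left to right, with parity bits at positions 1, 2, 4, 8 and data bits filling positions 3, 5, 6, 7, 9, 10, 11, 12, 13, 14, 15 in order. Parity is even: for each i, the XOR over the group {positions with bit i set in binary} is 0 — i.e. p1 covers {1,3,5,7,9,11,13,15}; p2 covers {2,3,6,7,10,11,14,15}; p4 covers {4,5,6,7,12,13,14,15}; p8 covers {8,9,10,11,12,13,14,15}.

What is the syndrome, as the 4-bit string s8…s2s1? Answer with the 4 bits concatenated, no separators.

1111

s1 (pos 1,3,5,7,9,11,13,15): 0⊕1⊕0⊕0⊕0⊕0⊕1⊕1 = 1
s2 (pos 2,3,6,7,10,11,14,15): 1⊕1⊕1⊕0⊕1⊕0⊕0⊕1 = 1
s4 (pos 4,5,6,7,12,13,14,15): 0⊕0⊕1⊕0⊕0⊕1⊕0⊕1 = 1
s8 (pos 8,9,10,11,12,13,14,15): 0⊕0⊕1⊕0⊕0⊕1⊕0⊕1 = 1
Syndrome s8…s1 = 1111 → error at position 15.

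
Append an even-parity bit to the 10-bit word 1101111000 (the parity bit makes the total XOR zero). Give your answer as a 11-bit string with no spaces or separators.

11011110000

XOR of the 10 data bits: 1⊕1⊕0⊕1⊕1⊕1⊕1⊕0⊕0⊕0 = 0
Parity bit = 0 (so all 11 bits XOR to 0).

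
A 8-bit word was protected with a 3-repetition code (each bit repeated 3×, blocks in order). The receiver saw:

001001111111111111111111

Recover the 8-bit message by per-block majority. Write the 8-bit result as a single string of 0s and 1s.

00111111

Block 1 (001): 1 one → 0
Block 2 (001): 1 one → 0
Block 3 (111): 3 ones → 1
Block 4 (111): 3 ones → 1
Block 5 (111): 3 ones → 1
Block 6 (111): 3 ones → 1
Block 7 (111): 3 ones → 1
Block 8 (111): 3 ones → 1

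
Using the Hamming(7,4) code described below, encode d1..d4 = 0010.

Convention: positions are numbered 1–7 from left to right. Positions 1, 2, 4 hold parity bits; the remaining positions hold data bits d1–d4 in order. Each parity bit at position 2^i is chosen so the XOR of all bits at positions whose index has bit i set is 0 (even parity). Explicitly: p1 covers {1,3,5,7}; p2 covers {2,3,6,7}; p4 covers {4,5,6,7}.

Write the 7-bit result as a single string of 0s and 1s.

Place data at non-parity positions: p1 p2 0 p4 0 1 0
p1 (pos 1,3,5,7): XOR of data positions = 0⊕0⊕0 = 0
p2 (pos 2,3,6,7): XOR of data positions = 0⊕1⊕0 = 1
p4 (pos 4,5,6,7): XOR of data positions = 0⊕1⊕0 = 1
Codeword: 0101010

0101010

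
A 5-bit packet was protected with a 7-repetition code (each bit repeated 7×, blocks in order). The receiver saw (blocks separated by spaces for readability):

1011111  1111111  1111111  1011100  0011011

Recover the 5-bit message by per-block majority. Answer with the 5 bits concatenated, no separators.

11111

Block 1 (1011111): 6 ones → 1
Block 2 (1111111): 7 ones → 1
Block 3 (1111111): 7 ones → 1
Block 4 (1011100): 4 ones → 1
Block 5 (0011011): 4 ones → 1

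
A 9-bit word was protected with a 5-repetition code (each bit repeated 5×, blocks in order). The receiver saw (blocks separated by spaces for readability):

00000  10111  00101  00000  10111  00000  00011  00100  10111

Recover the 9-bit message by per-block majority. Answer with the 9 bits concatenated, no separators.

010010001

Block 1 (00000): 0 ones → 0
Block 2 (10111): 4 ones → 1
Block 3 (00101): 2 ones → 0
Block 4 (00000): 0 ones → 0
Block 5 (10111): 4 ones → 1
Block 6 (00000): 0 ones → 0
Block 7 (00011): 2 ones → 0
Block 8 (00100): 1 one → 0
Block 9 (10111): 4 ones → 1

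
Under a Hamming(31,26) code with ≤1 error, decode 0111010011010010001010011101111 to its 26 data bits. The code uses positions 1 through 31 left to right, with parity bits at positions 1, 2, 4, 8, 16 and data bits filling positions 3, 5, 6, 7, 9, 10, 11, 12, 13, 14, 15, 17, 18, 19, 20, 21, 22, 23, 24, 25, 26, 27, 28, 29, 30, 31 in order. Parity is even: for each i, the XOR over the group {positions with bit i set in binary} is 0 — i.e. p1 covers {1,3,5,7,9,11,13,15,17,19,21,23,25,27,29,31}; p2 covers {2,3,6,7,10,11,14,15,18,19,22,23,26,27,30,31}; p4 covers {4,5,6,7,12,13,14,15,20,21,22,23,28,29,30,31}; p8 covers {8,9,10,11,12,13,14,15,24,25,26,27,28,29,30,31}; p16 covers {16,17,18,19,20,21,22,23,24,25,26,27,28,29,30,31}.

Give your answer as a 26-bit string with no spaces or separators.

s1 (pos 1,3,5,7,9,11,13,15,17,19,21,23,25,27,29,31): 0⊕1⊕0⊕0⊕1⊕0⊕0⊕1⊕0⊕1⊕1⊕0⊕1⊕0⊕1⊕1 = 0
s2 (pos 2,3,6,7,10,11,14,15,18,19,22,23,26,27,30,31): 1⊕1⊕1⊕0⊕1⊕0⊕0⊕1⊕0⊕1⊕0⊕0⊕1⊕0⊕1⊕1 = 1
s4 (pos 4,5,6,7,12,13,14,15,20,21,22,23,28,29,30,31): 1⊕0⊕1⊕0⊕1⊕0⊕0⊕1⊕0⊕1⊕0⊕0⊕1⊕1⊕1⊕1 = 1
s8 (pos 8,9,10,11,12,13,14,15,24,25,26,27,28,29,30,31): 0⊕1⊕1⊕0⊕1⊕0⊕0⊕1⊕1⊕1⊕1⊕0⊕1⊕1⊕1⊕1 = 1
s16 (pos 16,17,18,19,20,21,22,23,24,25,26,27,28,29,30,31): 0⊕0⊕0⊕1⊕0⊕1⊕0⊕0⊕1⊕1⊕1⊕0⊕1⊕1⊕1⊕1 = 1
Syndrome s16…s1 = 11110 → error at position 30.
Flip position 30: 0111010011010010001010011101111 → 0111010011010010001010011101101
Read data bits from positions 3,5,6,7,9,10,11,12,13,14,15,17,18,19,20,21,22,23,24,25,26,27,28,29,30,31: 10101101001001010011101101

10101101001001010011101101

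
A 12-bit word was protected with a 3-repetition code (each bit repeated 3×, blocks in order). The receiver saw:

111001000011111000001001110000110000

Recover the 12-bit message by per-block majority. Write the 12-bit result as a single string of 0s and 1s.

100110001010

Block 1 (111): 3 ones → 1
Block 2 (001): 1 one → 0
Block 3 (000): 0 ones → 0
Block 4 (011): 2 ones → 1
Block 5 (111): 3 ones → 1
Block 6 (000): 0 ones → 0
Block 7 (001): 1 one → 0
Block 8 (001): 1 one → 0
Block 9 (110): 2 ones → 1
Block 10 (000): 0 ones → 0
Block 11 (110): 2 ones → 1
Block 12 (000): 0 ones → 0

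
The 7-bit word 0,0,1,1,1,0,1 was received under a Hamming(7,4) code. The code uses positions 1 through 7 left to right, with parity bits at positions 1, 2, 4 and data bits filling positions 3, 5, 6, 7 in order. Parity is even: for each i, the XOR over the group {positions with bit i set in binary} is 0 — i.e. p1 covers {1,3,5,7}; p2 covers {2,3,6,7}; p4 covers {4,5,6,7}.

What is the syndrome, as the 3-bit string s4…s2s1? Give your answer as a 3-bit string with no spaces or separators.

101

s1 (pos 1,3,5,7): 0⊕1⊕1⊕1 = 1
s2 (pos 2,3,6,7): 0⊕1⊕0⊕1 = 0
s4 (pos 4,5,6,7): 1⊕1⊕0⊕1 = 1
Syndrome s4…s1 = 101 → error at position 5.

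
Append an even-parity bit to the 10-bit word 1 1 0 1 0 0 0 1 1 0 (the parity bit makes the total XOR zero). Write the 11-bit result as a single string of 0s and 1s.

XOR of the 10 data bits: 1⊕1⊕0⊕1⊕0⊕0⊕0⊕1⊕1⊕0 = 1
Parity bit = 1 (so all 11 bits XOR to 0).

11010001101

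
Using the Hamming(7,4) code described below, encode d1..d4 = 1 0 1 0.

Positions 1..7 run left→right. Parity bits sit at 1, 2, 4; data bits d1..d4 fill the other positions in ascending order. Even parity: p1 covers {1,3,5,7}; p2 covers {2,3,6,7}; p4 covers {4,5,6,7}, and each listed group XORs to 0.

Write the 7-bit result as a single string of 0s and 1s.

1011010

Place data at non-parity positions: p1 p2 1 p4 0 1 0
p1 (pos 1,3,5,7): XOR of data positions = 1⊕0⊕0 = 1
p2 (pos 2,3,6,7): XOR of data positions = 1⊕1⊕0 = 0
p4 (pos 4,5,6,7): XOR of data positions = 0⊕1⊕0 = 1
Codeword: 1011010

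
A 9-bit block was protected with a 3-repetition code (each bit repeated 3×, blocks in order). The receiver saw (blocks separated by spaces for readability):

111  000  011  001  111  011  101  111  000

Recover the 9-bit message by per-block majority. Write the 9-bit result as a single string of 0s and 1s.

101011110

Block 1 (111): 3 ones → 1
Block 2 (000): 0 ones → 0
Block 3 (011): 2 ones → 1
Block 4 (001): 1 one → 0
Block 5 (111): 3 ones → 1
Block 6 (011): 2 ones → 1
Block 7 (101): 2 ones → 1
Block 8 (111): 3 ones → 1
Block 9 (000): 0 ones → 0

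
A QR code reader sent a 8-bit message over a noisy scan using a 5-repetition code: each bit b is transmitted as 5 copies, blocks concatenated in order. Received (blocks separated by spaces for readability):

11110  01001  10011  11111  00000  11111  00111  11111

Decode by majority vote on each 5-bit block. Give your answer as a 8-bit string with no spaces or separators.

10110111

Block 1 (11110): 4 ones → 1
Block 2 (01001): 2 ones → 0
Block 3 (10011): 3 ones → 1
Block 4 (11111): 5 ones → 1
Block 5 (00000): 0 ones → 0
Block 6 (11111): 5 ones → 1
Block 7 (00111): 3 ones → 1
Block 8 (11111): 5 ones → 1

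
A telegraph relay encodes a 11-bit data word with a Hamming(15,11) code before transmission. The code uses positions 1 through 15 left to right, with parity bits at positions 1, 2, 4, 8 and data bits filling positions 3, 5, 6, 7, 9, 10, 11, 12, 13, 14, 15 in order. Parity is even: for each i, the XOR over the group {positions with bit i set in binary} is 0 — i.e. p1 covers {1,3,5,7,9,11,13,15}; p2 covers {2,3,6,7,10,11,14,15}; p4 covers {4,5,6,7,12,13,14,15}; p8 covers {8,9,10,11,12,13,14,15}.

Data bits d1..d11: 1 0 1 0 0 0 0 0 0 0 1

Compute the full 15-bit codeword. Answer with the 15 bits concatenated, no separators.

Place data at non-parity positions: p1 p2 1 p4 0 1 0 p8 0 0 0 0 0 0 1
p1 (pos 1,3,5,7,9,11,13,15): XOR of data positions = 1⊕0⊕0⊕0⊕0⊕0⊕1 = 0
p2 (pos 2,3,6,7,10,11,14,15): XOR of data positions = 1⊕1⊕0⊕0⊕0⊕0⊕1 = 1
p4 (pos 4,5,6,7,12,13,14,15): XOR of data positions = 0⊕1⊕0⊕0⊕0⊕0⊕1 = 0
p8 (pos 8,9,10,11,12,13,14,15): XOR of data positions = 0⊕0⊕0⊕0⊕0⊕0⊕1 = 1
Codeword: 011001010000001

011001010000001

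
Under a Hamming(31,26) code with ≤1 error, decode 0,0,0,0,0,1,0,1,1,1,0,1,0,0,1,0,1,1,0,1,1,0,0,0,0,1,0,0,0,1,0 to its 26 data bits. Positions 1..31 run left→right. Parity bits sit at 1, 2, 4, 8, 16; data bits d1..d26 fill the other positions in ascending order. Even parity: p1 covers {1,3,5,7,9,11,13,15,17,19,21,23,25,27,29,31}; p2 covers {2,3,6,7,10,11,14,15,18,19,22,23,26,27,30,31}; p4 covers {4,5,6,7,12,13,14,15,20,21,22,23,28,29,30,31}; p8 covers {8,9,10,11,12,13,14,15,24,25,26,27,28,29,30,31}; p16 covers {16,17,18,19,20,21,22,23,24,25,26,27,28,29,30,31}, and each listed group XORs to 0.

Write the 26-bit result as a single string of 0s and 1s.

s1 (pos 1,3,5,7,9,11,13,15,17,19,21,23,25,27,29,31): 0⊕0⊕0⊕0⊕1⊕0⊕0⊕1⊕1⊕0⊕1⊕0⊕0⊕0⊕0⊕0 = 0
s2 (pos 2,3,6,7,10,11,14,15,18,19,22,23,26,27,30,31): 0⊕0⊕1⊕0⊕1⊕0⊕0⊕1⊕1⊕0⊕0⊕0⊕1⊕0⊕1⊕0 = 0
s4 (pos 4,5,6,7,12,13,14,15,20,21,22,23,28,29,30,31): 0⊕0⊕1⊕0⊕1⊕0⊕0⊕1⊕1⊕1⊕0⊕0⊕0⊕0⊕1⊕0 = 0
s8 (pos 8,9,10,11,12,13,14,15,24,25,26,27,28,29,30,31): 1⊕1⊕1⊕0⊕1⊕0⊕0⊕1⊕0⊕0⊕1⊕0⊕0⊕0⊕1⊕0 = 1
s16 (pos 16,17,18,19,20,21,22,23,24,25,26,27,28,29,30,31): 0⊕1⊕1⊕0⊕1⊕1⊕0⊕0⊕0⊕0⊕1⊕0⊕0⊕0⊕1⊕0 = 0
Syndrome s16…s1 = 01000 → error at position 8.
Flip position 8: 0000010111010010110110000100010 → 0000010011010010110110000100010
Read data bits from positions 3,5,6,7,9,10,11,12,13,14,15,17,18,19,20,21,22,23,24,25,26,27,28,29,30,31: 00101101001110110000100010

00101101001110110000100010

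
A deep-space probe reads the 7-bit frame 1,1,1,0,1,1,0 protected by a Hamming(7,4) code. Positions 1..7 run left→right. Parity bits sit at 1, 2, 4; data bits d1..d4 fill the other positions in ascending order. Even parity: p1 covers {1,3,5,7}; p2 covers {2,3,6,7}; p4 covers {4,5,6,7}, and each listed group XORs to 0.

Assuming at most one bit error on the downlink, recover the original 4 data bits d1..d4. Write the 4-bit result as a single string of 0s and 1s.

s1 (pos 1,3,5,7): 1⊕1⊕1⊕0 = 1
s2 (pos 2,3,6,7): 1⊕1⊕1⊕0 = 1
s4 (pos 4,5,6,7): 0⊕1⊕1⊕0 = 0
Syndrome s4…s1 = 011 → error at position 3.
Flip position 3: 1110110 → 1100110
Read data bits from positions 3,5,6,7: 0110

0110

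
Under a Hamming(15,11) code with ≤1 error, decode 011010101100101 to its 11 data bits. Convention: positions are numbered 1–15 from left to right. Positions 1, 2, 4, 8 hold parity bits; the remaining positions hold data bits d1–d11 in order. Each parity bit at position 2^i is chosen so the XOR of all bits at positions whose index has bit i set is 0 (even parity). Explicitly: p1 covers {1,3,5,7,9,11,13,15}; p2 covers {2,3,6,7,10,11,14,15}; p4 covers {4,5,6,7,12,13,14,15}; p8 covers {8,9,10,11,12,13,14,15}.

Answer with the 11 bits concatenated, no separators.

11011100101

s1 (pos 1,3,5,7,9,11,13,15): 0⊕1⊕1⊕1⊕1⊕0⊕1⊕1 = 0
s2 (pos 2,3,6,7,10,11,14,15): 1⊕1⊕0⊕1⊕1⊕0⊕0⊕1 = 1
s4 (pos 4,5,6,7,12,13,14,15): 0⊕1⊕0⊕1⊕0⊕1⊕0⊕1 = 0
s8 (pos 8,9,10,11,12,13,14,15): 0⊕1⊕1⊕0⊕0⊕1⊕0⊕1 = 0
Syndrome s8…s1 = 0010 → error at position 2.
Flip position 2: 011010101100101 → 001010101100101
Read data bits from positions 3,5,6,7,9,10,11,12,13,14,15: 11011100101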